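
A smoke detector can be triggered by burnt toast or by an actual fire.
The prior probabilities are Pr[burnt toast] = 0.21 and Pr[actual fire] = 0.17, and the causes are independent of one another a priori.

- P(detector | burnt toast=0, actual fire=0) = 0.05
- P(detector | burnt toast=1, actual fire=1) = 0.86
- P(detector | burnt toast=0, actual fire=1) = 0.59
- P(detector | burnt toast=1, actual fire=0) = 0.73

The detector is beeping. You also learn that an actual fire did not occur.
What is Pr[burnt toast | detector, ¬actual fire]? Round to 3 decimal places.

Pr[burnt toast | detector, ¬actual fire] ≈ 0.795

P(detector | ¬actual fire) = 0.05×0.79 + 0.73×0.21 = 0.039500 + 0.153300 = 0.192800
Restricting to configurations with burnt toast present: 0.73×0.21 = 0.153300.
Hence the posterior is 0.153300/0.192800 ≈ 0.795.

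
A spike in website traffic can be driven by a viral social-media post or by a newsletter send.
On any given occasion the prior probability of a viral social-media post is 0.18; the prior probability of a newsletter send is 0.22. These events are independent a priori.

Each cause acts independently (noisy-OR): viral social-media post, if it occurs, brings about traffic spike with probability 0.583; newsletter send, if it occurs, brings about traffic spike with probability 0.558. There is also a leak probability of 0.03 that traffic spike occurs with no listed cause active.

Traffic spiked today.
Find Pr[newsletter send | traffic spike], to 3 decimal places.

Pr[newsletter send | traffic spike] ≈ 0.569

Under noisy-OR, P(traffic spike | causes) = 1 − (1−0.03)·∏(1−qᵢ) over the active causes.
P(traffic spike) = 0.03·0.82·0.78 + 0.57126·0.82·0.22 + 0.59551·0.18·0.78 + 0.821215·0.18·0.22 = 0.019188 + 0.103055 + 0.083610 + 0.032520 = 0.238373
Restricting to configurations with newsletter send present: 0.103055 + 0.032520 = 0.135575.
So P(newsletter send | traffic spike) = 0.135575/0.238373 ≈ 0.569.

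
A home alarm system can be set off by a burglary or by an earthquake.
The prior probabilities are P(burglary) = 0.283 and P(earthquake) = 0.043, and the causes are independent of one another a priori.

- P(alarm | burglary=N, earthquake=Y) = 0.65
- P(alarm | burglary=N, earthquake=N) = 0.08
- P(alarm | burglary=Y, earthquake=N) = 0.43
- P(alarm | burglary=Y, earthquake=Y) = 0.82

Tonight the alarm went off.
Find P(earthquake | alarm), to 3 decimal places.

P(earthquake | alarm) ≈ 0.149

Numerator (weight on configurations with earthquake): 0.020040 + 0.009979 = 0.030019
Denominator P(alarm): 0.08·0.717·0.957 + 0.65·0.717·0.043 + 0.43·0.283·0.957 + 0.82·0.283·0.043 = 0.201370
Posterior = 0.030019 / 0.201370 ≈ 0.149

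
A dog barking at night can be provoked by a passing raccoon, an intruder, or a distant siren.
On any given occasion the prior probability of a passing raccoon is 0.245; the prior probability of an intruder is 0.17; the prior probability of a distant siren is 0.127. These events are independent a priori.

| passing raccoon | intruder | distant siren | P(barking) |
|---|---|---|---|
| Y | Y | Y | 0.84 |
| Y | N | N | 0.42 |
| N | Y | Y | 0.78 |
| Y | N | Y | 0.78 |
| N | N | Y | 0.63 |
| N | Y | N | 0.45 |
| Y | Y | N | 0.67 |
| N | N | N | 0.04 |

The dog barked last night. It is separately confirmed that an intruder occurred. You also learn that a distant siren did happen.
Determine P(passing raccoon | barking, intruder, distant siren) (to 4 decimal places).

P(passing raccoon | barking, intruder, distant siren) ≈ 0.2590

P(barking | intruder, distant siren) = 0.78·0.755 + 0.84·0.245 = 0.588900 + 0.205800 = 0.794700
Restricting to configurations with passing raccoon present: 0.84·0.245 = 0.205800.
Hence the posterior is 0.205800/0.794700 ≈ 0.2590.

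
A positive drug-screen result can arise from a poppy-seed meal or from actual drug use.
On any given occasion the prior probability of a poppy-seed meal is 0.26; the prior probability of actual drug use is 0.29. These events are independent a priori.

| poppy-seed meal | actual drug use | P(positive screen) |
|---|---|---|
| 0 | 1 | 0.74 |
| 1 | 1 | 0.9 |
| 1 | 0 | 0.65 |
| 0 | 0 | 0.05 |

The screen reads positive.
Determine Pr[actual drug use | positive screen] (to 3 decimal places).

P(positive screen) = 0.05·0.74·0.71 + 0.74·0.74·0.29 + 0.65·0.26·0.71 + 0.9·0.26·0.29 = 0.026270 + 0.158804 + 0.119990 + 0.067860 = 0.372924
Of this, 0.226664 comes from 0.158804 + 0.067860 (the actual drug use=true cases).
P(actual drug use | positive screen) = 0.226664 / 0.372924 ≈ 0.608

Pr[actual drug use | positive screen] ≈ 0.608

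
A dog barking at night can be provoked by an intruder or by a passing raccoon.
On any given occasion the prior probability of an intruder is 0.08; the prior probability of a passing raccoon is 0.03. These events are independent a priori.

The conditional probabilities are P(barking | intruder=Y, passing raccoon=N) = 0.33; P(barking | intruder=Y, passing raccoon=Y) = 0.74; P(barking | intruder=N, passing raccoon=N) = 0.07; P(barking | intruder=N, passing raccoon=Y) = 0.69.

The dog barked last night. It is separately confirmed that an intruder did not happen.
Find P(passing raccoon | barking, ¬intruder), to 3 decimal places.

Numerator (weight on configurations with passing raccoon): 0.69×0.03 = 0.020700
Denominator P(barking | ¬intruder): 0.07×0.97 + 0.69×0.03 = 0.088600
Posterior = 0.020700 / 0.088600 ≈ 0.234

P(passing raccoon | barking, ¬intruder) ≈ 0.234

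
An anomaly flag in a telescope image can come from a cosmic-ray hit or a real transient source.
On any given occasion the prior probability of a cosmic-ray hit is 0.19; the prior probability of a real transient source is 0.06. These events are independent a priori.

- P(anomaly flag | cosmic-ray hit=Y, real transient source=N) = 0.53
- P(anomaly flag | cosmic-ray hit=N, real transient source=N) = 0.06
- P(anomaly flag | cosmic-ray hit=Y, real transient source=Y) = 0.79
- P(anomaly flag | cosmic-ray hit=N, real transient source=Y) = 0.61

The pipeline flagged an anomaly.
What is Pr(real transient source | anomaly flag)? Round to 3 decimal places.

Sum P(anomaly flag|·) weighted by the priors over the 4 (cosmic-ray hit, real transient source) configurations:
  P(anomaly flag) = 0.06·0.81·0.94 + 0.61·0.81·0.06 + 0.53·0.19·0.94 + 0.79·0.19·0.06
        = 0.045684 + 0.029646 + 0.094658 + 0.009006 = 0.178994
Configurations with real transient source contribute 0.038652, so
  P(real transient source | anomaly flag) = 0.038652 / 0.178994 ≈ 0.216

Pr(real transient source | anomaly flag) ≈ 0.216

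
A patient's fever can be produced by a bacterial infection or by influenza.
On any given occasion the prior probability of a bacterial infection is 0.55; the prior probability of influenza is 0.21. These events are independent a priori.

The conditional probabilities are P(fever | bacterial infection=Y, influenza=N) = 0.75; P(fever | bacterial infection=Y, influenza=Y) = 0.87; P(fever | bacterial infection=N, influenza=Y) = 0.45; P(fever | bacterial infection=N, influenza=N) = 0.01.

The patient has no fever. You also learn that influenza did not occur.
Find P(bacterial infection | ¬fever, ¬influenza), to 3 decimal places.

P(bacterial infection | ¬fever, ¬influenza) ≈ 0.236

Enumerate both values of bacterial infection and weight by the priors:
  P(¬fever | ¬influenza) = 0.99×0.45 + 0.25×0.55
        = 0.445500 + 0.137500 = 0.583000
Keeping only the bacterial infection-present terms gives 0.137500, so
  P(bacterial infection | ¬fever, ¬influenza) = 0.137500 / 0.583000 ≈ 0.236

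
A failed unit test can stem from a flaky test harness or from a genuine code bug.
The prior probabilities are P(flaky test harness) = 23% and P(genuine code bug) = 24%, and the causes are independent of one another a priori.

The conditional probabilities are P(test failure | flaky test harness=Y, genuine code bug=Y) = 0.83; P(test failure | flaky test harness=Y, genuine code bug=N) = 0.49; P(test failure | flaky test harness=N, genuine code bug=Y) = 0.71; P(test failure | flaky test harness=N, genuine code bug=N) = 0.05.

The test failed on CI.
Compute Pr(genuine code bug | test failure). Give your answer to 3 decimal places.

Numerator (weight on configurations with genuine code bug): 0.131208 + 0.045816 = 0.177024
Normalizer over all consistent configurations: 0.05×0.77×0.76 + 0.71×0.77×0.24 + 0.49×0.23×0.76 + 0.83×0.23×0.24 = 0.291936
P(genuine code bug | test failure) = 0.177024/0.291936 ≈ 0.606

Pr(genuine code bug | test failure) ≈ 0.606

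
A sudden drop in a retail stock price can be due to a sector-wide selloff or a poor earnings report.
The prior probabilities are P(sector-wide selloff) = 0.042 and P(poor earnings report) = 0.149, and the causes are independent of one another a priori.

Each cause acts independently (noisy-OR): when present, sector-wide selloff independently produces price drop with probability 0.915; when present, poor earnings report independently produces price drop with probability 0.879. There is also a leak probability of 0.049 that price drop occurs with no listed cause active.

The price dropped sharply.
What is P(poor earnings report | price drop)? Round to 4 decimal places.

P(poor earnings report | price drop) ≈ 0.6454

Under noisy-OR, P(price drop | causes) = 1 − (1−0.049)·∏(1−qᵢ) over the active causes.
Weight on poor earnings report=true, given the evidence: 0.126317 + 0.006197 = 0.132514
Normalizer over all consistent configurations: 0.049*0.958*0.851 + 0.884929*0.958*0.149 + 0.919165*0.042*0.851 + 0.990219*0.042*0.149 = 0.205315
Posterior = 0.132514 / 0.205315 ≈ 0.6454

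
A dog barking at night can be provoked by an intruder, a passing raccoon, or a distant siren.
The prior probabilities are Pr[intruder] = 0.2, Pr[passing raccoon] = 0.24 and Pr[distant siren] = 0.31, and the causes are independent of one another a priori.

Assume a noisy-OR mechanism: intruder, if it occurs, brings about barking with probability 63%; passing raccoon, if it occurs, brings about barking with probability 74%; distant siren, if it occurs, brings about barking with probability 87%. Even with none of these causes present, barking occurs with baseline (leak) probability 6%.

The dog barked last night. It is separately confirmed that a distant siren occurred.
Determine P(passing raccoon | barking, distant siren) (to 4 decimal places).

P(passing raccoon | barking, distant siren) ≈ 0.2558

Under noisy-OR, P(barking | causes) = 1 − (1−0.06)·∏(1−qᵢ) over the active causes.
P(barking | distant siren) = 0.8778*0.8*0.76 + 0.968228*0.8*0.24 + 0.954786*0.2*0.76 + 0.988244*0.2*0.24 = 0.533702 + 0.185900 + 0.145127 + 0.047436 = 0.912165
Restricting to configurations with passing raccoon present: 0.185900 + 0.047436 = 0.233336.
So P(passing raccoon | barking, distant siren) = 0.233336/0.912165 ≈ 0.2558.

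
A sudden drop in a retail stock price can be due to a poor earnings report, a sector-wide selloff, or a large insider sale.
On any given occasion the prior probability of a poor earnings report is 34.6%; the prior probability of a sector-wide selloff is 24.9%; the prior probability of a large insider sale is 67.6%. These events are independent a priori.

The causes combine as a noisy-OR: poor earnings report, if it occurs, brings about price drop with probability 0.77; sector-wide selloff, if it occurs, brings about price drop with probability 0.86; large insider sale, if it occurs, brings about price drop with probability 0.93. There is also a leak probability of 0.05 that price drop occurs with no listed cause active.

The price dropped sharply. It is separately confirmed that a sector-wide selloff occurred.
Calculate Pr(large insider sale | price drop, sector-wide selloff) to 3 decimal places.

Under noisy-OR, P(price drop | causes) = 1 − (1−0.05)·∏(1−qᵢ) over the active causes.
P(price drop | sector-wide selloff) = 0.867×0.654×0.324 + 0.99069×0.654×0.676 + 0.96941×0.346×0.324 + 0.997859×0.346×0.676 = 0.183714 + 0.437988 + 0.108675 + 0.233395 = 0.963772
The large insider sale-present share is 0.437988 + 0.233395 = 0.671383.
Hence the posterior is 0.671383/0.963772 ≈ 0.697.

Pr(large insider sale | price drop, sector-wide selloff) ≈ 0.697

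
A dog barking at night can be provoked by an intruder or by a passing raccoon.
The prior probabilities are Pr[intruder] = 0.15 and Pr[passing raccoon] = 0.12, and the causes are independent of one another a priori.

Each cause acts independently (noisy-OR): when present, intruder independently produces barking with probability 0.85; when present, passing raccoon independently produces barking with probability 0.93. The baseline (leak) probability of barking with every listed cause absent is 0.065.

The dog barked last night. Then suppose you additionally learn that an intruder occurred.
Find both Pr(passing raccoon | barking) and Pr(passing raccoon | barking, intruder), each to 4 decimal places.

Pr(passing raccoon | barking) ≈ 0.4111; Pr(passing raccoon | barking, intruder) ≈ 0.1357

Under noisy-OR, P(barking | causes) = 1 − (1−0.065)·∏(1−qᵢ) over the active causes.
P(barking) = 0.065*0.85*0.88 + 0.93455*0.85*0.12 + 0.85975*0.15*0.88 + 0.990182*0.15*0.12 = 0.048620 + 0.095324 + 0.113487 + 0.017823 = 0.275254
Of this, 0.113147 comes from 0.095324 + 0.017823 (the passing raccoon=true cases).
Hence the posterior is 0.113147/0.275254 ≈ 0.4111.

With the extra evidence:
P(barking | intruder) = 0.85975*0.88 + 0.990182*0.12 = 0.756580 + 0.118822 = 0.875402
The passing raccoon-present share is 0.990182*0.12 = 0.118822.
So P(passing raccoon | barking, intruder) = 0.118822/0.875402 ≈ 0.1357.
Conditioning on intruder lowers the posterior on passing raccoon: the classic explaining-away effect in a common-effect structure.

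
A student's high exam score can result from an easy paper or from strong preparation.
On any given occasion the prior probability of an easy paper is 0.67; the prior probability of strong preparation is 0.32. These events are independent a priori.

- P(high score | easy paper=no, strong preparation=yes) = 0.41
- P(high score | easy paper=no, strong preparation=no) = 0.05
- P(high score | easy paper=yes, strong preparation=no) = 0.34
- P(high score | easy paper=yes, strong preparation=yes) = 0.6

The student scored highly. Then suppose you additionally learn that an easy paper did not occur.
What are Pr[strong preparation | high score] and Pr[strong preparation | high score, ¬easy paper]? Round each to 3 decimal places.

Pr[strong preparation | high score] ≈ 0.509; Pr[strong preparation | high score, ¬easy paper] ≈ 0.794

For the numerator, keep only strong preparation=true terms: 0.043296 + 0.128640 = 0.171936
The normalizing constant is 0.05·0.33·0.68 + 0.41·0.33·0.32 + 0.34·0.67·0.68 + 0.6·0.67·0.32 = 0.338060
Posterior = 0.171936 / 0.338060 ≈ 0.509

Now also conditioning on easy paper≠true:
P(high score | ¬easy paper) = 0.05·0.68 + 0.41·0.32 = 0.034000 + 0.131200 = 0.165200
The strong preparation-present share is 0.41·0.32 = 0.131200.
P(strong preparation | high score, ¬easy paper) = 0.131200 / 0.165200 ≈ 0.794
With easy paper excluded, strong preparation must carry more of the explanatory weight for the high score.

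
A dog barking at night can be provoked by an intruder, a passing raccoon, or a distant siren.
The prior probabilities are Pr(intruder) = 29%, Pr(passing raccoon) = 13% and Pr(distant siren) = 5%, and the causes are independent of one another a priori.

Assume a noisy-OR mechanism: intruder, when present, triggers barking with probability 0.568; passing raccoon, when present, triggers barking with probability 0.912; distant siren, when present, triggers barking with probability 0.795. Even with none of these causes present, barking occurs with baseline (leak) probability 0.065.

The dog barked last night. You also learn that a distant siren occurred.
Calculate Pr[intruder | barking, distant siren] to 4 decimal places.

Under noisy-OR, P(barking | causes) = 1 − (1−0.065)·∏(1−qᵢ) over the active causes.
P(barking | distant siren) = 0.808325·0.71·0.87 + 0.983133·0.71·0.13 + 0.917196·0.29·0.87 + 0.992713·0.29·0.13 = 0.499302 + 0.090743 + 0.231409 + 0.037425 = 0.858879
Of this, 0.268834 comes from 0.231409 + 0.037425 (the intruder=true cases).
P(intruder | barking, distant siren) = 0.268834 / 0.858879 ≈ 0.3130

Pr[intruder | barking, distant siren] ≈ 0.3130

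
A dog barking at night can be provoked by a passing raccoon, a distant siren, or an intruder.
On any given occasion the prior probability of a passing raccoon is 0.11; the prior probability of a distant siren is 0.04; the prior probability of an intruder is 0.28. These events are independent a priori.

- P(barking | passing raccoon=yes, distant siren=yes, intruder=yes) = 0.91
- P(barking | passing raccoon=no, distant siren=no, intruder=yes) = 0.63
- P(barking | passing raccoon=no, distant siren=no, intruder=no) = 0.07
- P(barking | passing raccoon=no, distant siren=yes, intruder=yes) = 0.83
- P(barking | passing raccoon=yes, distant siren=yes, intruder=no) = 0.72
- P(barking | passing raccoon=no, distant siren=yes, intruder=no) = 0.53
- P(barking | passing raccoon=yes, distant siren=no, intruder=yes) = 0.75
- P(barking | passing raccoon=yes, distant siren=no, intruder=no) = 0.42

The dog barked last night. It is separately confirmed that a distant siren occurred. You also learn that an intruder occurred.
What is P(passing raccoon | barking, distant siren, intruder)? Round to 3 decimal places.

P(passing raccoon | barking, distant siren, intruder) ≈ 0.119

By total probability over both values of passing raccoon:
  P(barking | distant siren, intruder) = 0.83·0.89 + 0.91·0.11
        = 0.738700 + 0.100100 = 0.838800
Configurations with passing raccoon contribute 0.100100, so
  P(passing raccoon | barking, distant siren, intruder) = 0.100100 / 0.838800 ≈ 0.119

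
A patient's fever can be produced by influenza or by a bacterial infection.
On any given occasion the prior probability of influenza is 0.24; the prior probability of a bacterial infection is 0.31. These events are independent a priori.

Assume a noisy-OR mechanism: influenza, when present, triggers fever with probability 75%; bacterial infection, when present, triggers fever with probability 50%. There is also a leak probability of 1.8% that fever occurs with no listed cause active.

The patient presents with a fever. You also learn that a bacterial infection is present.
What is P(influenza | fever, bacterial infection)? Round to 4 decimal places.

Under noisy-OR, P(fever | causes) = 1 − (1−0.018)·∏(1−qᵢ) over the active causes.
Weight on influenza=true, given the evidence: 0.87725*0.24 = 0.210540
Normalizer over all consistent configurations: 0.509*0.76 + 0.87725*0.24 = 0.597380
Posterior = 0.210540 / 0.597380 ≈ 0.3524

P(influenza | fever, bacterial infection) ≈ 0.3524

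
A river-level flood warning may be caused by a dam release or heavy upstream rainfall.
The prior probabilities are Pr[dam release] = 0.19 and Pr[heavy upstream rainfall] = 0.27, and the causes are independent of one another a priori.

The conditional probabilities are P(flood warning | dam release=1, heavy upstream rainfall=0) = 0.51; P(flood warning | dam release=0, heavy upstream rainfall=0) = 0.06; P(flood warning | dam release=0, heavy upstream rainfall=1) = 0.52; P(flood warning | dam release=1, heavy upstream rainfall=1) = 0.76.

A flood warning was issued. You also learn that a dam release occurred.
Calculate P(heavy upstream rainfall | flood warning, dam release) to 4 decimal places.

P(heavy upstream rainfall | flood warning, dam release) ≈ 0.3553

P(flood warning | dam release) = 0.51·0.73 + 0.76·0.27 = 0.372300 + 0.205200 = 0.577500
Restricting to configurations with heavy upstream rainfall present: 0.76·0.27 = 0.205200.
So P(heavy upstream rainfall | flood warning, dam release) = 0.205200/0.577500 ≈ 0.3553.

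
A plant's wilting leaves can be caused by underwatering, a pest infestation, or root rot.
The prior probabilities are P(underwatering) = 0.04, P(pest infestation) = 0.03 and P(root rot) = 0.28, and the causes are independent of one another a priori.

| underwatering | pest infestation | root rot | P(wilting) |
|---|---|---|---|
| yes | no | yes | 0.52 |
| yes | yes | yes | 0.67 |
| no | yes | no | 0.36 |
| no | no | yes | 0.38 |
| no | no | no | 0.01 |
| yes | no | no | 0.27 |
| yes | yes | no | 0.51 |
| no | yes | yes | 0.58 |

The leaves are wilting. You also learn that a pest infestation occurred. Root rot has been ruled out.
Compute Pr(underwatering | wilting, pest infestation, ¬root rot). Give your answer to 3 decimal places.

Pr(underwatering | wilting, pest infestation, ¬root rot) ≈ 0.056

Enumerate both values of underwatering and weight by the priors:
  P(wilting | pest infestation, ¬root rot) = 0.36*0.96 + 0.51*0.04
        = 0.345600 + 0.020400 = 0.366000
The terms with underwatering present sum to 0.020400, so
  P(underwatering | wilting, pest infestation, ¬root rot) = 0.020400 / 0.366000 ≈ 0.056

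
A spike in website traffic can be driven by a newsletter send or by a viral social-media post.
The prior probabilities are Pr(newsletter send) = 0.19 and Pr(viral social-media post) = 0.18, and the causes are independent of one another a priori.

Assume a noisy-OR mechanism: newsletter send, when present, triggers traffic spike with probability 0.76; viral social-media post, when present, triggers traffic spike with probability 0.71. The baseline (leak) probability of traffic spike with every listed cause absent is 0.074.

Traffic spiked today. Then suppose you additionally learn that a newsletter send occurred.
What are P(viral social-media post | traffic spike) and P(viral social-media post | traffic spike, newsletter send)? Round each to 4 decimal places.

Under noisy-OR, P(traffic spike | causes) = 1 − (1−0.074)·∏(1−qᵢ) over the active causes.
P(traffic spike) = 0.074×0.81×0.82 + 0.73146×0.81×0.18 + 0.77776×0.19×0.82 + 0.93555×0.19×0.18 = 0.049151 + 0.106647 + 0.121175 + 0.031996 = 0.308969
The viral social-media post-present share is 0.106647 + 0.031996 = 0.138643.
Hence the posterior is 0.138643/0.308969 ≈ 0.4487.

Now also conditioning on newsletter send=true:
For the numerator, keep only viral social-media post=true terms: 0.93555×0.18 = 0.168399
Normalizer over all consistent configurations: 0.77776×0.82 + 0.93555×0.18 = 0.806162
Posterior = 0.168399 / 0.806162 ≈ 0.2089
Conditioning on newsletter send lowers the posterior on viral social-media post: the classic explaining-away effect in a common-effect structure.

P(viral social-media post | traffic spike) ≈ 0.4487; P(viral social-media post | traffic spike, newsletter send) ≈ 0.2089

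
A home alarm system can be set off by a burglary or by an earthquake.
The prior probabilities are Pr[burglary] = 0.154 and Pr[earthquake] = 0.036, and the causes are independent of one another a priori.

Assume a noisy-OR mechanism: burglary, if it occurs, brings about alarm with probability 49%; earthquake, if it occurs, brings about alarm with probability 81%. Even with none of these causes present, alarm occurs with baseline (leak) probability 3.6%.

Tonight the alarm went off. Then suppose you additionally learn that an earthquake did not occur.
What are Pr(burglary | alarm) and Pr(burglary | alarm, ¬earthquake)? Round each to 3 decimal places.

Pr(burglary | alarm) ≈ 0.597; Pr(burglary | alarm, ¬earthquake) ≈ 0.720

Under noisy-OR, P(alarm | causes) = 1 − (1−0.036)·∏(1−qᵢ) over the active causes.
Weight on burglary=true, given the evidence: 0.075469 + 0.005026 = 0.080495
Denominator P(alarm): 0.036×0.846×0.964 + 0.81684×0.846×0.036 + 0.50836×0.154×0.964 + 0.906588×0.154×0.036 = 0.134733
Posterior = 0.080495 / 0.134733 ≈ 0.597

With the extra evidence:
P(alarm | ¬earthquake) = 0.036×0.846 + 0.50836×0.154 = 0.030456 + 0.078287 = 0.108743
The burglary-present share is 0.50836×0.154 = 0.078287.
Hence the posterior is 0.078287/0.108743 ≈ 0.720.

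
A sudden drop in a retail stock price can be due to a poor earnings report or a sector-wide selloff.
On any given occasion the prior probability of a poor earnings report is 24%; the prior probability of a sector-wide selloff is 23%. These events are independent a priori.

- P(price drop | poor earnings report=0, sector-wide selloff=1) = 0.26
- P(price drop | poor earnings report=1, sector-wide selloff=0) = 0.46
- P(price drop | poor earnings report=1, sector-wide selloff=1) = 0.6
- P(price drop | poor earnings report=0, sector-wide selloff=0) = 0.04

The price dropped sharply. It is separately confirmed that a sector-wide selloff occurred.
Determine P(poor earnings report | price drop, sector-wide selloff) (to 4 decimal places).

Weight on poor earnings report=true, given the evidence: 0.6*0.24 = 0.144000
The normalizing constant is 0.26*0.76 + 0.6*0.24 = 0.341600
P(poor earnings report | price drop, sector-wide selloff) = 0.144000/0.341600 ≈ 0.4215

P(poor earnings report | price drop, sector-wide selloff) ≈ 0.4215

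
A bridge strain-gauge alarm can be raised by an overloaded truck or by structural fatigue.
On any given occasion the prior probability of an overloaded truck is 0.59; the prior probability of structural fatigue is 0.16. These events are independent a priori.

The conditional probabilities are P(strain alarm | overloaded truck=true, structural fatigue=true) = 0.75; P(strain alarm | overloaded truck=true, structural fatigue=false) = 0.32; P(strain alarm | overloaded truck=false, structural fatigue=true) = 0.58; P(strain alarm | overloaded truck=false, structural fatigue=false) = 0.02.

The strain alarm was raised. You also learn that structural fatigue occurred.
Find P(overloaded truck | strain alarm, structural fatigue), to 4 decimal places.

Weight on overloaded truck=true, given the evidence: 0.75×0.59 = 0.442500
The normalizing constant is 0.58×0.41 + 0.75×0.59 = 0.680300
Posterior = 0.442500 / 0.680300 ≈ 0.6504

P(overloaded truck | strain alarm, structural fatigue) ≈ 0.6504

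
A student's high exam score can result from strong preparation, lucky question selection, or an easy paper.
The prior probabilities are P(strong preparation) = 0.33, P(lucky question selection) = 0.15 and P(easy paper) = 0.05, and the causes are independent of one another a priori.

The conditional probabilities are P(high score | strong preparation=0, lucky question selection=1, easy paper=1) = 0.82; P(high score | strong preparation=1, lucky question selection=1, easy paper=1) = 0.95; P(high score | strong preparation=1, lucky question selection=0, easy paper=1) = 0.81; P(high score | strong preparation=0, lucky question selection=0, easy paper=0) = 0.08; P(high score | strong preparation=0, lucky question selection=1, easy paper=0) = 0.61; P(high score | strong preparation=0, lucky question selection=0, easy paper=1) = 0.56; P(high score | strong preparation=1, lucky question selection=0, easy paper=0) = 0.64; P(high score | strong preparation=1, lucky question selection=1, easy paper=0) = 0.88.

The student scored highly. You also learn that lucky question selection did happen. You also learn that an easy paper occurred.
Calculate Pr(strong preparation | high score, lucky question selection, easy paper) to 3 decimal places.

Pr(strong preparation | high score, lucky question selection, easy paper) ≈ 0.363

P(high score | lucky question selection, easy paper) = 0.82*0.67 + 0.95*0.33 = 0.549400 + 0.313500 = 0.862900
The strong preparation-present share is 0.95*0.33 = 0.313500.
P(strong preparation | high score, lucky question selection, easy paper) = 0.313500 / 0.862900 ≈ 0.363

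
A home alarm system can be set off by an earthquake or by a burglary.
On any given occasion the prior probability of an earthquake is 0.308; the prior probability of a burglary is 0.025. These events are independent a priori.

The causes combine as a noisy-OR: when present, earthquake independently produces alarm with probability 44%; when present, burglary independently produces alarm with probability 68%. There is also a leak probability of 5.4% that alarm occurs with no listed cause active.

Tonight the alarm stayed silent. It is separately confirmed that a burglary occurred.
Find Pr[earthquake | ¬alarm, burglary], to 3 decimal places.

Under noisy-OR, P(alarm | causes) = 1 − (1−0.054)·∏(1−qᵢ) over the active causes.
Enumerate both values of earthquake and weight by the priors:
  P(¬alarm | burglary) = 0.30272*0.692 + 0.169523*0.308
        = 0.209482 + 0.052213 = 0.261695
The terms with earthquake present sum to 0.052213, so
  P(earthquake | ¬alarm, burglary) = 0.052213 / 0.261695 ≈ 0.200

Pr[earthquake | ¬alarm, burglary] ≈ 0.200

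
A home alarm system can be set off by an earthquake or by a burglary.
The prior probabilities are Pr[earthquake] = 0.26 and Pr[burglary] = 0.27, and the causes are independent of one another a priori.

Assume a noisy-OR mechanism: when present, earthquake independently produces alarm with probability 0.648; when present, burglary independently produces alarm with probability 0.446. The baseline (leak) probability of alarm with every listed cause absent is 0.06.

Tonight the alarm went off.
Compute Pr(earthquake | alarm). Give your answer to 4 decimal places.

Under noisy-OR, P(alarm | causes) = 1 − (1−0.06)·∏(1−qᵢ) over the active causes.
P(alarm) = 0.06×0.74×0.73 + 0.47924×0.74×0.27 + 0.66912×0.26×0.73 + 0.816692×0.26×0.27 = 0.032412 + 0.095752 + 0.126999 + 0.057332 = 0.312495
Of this, 0.184331 comes from 0.126999 + 0.057332 (the earthquake=true cases).
Hence the posterior is 0.184331/0.312495 ≈ 0.5899.

Pr(earthquake | alarm) ≈ 0.5899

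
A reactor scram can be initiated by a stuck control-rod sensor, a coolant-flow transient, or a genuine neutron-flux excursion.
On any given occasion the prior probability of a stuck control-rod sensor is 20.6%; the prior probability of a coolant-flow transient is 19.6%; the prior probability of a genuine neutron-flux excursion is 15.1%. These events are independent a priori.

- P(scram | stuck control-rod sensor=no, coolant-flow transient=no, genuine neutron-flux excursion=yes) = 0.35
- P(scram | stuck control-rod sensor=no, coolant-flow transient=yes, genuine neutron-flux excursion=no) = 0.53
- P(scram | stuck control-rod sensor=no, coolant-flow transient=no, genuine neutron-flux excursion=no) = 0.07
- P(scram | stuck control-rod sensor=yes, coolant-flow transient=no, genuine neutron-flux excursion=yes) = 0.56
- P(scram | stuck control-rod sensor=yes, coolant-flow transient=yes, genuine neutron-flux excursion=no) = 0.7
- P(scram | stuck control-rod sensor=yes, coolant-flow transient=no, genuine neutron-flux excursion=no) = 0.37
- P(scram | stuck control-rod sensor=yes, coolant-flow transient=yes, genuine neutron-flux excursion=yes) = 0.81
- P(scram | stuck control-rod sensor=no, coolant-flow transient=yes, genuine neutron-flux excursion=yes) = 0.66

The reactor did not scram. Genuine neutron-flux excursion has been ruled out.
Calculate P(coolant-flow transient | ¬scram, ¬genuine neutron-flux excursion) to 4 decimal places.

P(coolant-flow transient | ¬scram, ¬genuine neutron-flux excursion) ≈ 0.1088

P(¬scram | ¬genuine neutron-flux excursion) = 0.93·0.794·0.804 + 0.47·0.794·0.196 + 0.63·0.206·0.804 + 0.3·0.206·0.196 = 0.593690 + 0.073143 + 0.104343 + 0.012113 = 0.783289
Of this, 0.085256 comes from 0.073143 + 0.012113 (the coolant-flow transient=true cases).
P(coolant-flow transient | ¬scram, ¬genuine neutron-flux excursion) = 0.085256 / 0.783289 ≈ 0.1088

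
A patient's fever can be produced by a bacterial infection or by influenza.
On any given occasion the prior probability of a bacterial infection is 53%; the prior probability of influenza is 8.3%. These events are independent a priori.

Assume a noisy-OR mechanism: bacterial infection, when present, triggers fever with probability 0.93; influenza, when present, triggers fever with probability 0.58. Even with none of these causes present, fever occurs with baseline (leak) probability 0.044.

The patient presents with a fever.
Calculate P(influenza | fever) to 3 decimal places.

Under noisy-OR, P(fever | causes) = 1 − (1−0.044)·∏(1−qᵢ) over the active causes.
P(fever) = 0.044*0.47*0.917 + 0.59848*0.47*0.083 + 0.93308*0.53*0.917 + 0.971894*0.53*0.083 = 0.018964 + 0.023347 + 0.453486 + 0.042754 = 0.538551
The influenza-present share is 0.023347 + 0.042754 = 0.066101.
P(influenza | fever) = 0.066101 / 0.538551 ≈ 0.123

P(influenza | fever) ≈ 0.123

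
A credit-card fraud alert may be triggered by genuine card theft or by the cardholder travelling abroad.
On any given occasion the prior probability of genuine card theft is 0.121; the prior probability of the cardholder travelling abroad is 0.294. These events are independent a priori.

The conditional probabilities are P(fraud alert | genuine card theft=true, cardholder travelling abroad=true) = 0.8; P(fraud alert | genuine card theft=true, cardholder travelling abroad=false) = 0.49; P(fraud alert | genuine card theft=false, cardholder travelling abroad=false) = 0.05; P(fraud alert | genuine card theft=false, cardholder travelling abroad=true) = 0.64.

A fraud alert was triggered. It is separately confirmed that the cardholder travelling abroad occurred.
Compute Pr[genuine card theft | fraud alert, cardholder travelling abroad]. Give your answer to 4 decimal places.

Pr[genuine card theft | fraud alert, cardholder travelling abroad] ≈ 0.1468

For the numerator, keep only genuine card theft=true terms: 0.8*0.121 = 0.096800
Normalizer over all consistent configurations: 0.64*0.879 + 0.8*0.121 = 0.659360
Posterior = 0.096800 / 0.659360 ≈ 0.1468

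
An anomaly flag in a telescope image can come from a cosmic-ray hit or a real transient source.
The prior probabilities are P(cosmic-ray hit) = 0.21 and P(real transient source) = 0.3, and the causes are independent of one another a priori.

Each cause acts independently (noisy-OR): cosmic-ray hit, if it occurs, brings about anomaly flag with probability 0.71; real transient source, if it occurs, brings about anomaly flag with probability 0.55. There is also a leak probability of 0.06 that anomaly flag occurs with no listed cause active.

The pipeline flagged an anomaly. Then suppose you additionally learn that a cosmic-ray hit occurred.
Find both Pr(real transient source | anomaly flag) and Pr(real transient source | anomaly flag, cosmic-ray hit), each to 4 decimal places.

Pr(real transient source | anomaly flag) ≈ 0.5782; Pr(real transient source | anomaly flag, cosmic-ray hit) ≈ 0.3408

Under noisy-OR, P(anomaly flag | causes) = 1 − (1−0.06)·∏(1−qᵢ) over the active causes.
For the numerator, keep only real transient source=true terms: 0.136749 + 0.055272 = 0.192021
The normalizing constant is 0.06×0.79×0.7 + 0.577×0.79×0.3 + 0.7274×0.21×0.7 + 0.87733×0.21×0.3 = 0.332129
P(real transient source | anomaly flag) = 0.192021/0.332129 ≈ 0.5782

Now condition on the additional information:
Weight on real transient source=true, given the evidence: 0.87733·0.3 = 0.263199
Normalizer over all consistent configurations: 0.7274·0.7 + 0.87733·0.3 = 0.772379
P(real transient source | anomaly flag, cosmic-ray hit) = 0.263199/0.772379 ≈ 0.3408
Conditioning on cosmic-ray hit lowers the posterior on real transient source: the classic explaining-away effect in a common-effect structure.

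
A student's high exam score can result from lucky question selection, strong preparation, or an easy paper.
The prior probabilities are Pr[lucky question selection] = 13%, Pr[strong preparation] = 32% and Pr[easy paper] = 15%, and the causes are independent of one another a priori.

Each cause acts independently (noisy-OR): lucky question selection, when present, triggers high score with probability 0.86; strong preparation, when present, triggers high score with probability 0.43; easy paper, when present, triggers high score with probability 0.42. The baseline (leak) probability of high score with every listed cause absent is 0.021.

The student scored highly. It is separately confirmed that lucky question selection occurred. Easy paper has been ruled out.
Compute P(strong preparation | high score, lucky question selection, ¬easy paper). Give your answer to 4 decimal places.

P(strong preparation | high score, lucky question selection, ¬easy paper) ≈ 0.3345

Under noisy-OR, P(high score | causes) = 1 − (1−0.021)·∏(1−qᵢ) over the active causes.
Weight on strong preparation=true, given the evidence: 0.921876*0.32 = 0.295000
Normalizer over all consistent configurations: 0.86294*0.68 + 0.921876*0.32 = 0.881799
Posterior = 0.295000 / 0.881799 ≈ 0.3345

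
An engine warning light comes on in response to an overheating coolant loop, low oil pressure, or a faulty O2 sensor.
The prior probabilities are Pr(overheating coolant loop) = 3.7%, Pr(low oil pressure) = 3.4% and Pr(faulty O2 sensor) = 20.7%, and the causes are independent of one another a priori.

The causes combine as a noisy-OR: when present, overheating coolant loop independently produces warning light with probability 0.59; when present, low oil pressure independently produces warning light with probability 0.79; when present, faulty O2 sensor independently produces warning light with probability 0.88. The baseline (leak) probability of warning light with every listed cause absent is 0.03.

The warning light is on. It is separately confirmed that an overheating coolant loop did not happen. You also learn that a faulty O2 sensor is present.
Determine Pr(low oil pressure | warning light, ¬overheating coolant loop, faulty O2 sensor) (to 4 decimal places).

Pr(low oil pressure | warning light, ¬overheating coolant loop, faulty O2 sensor) ≈ 0.0374

Under noisy-OR, P(warning light | causes) = 1 − (1−0.03)·∏(1−qᵢ) over the active causes.
For the numerator, keep only low oil pressure=true terms: 0.975556×0.034 = 0.033169
Normalizer over all consistent configurations: 0.8836×0.966 + 0.975556×0.034 = 0.886727
P(low oil pressure | warning light, ¬overheating coolant loop, faulty O2 sensor) = 0.033169/0.886727 ≈ 0.0374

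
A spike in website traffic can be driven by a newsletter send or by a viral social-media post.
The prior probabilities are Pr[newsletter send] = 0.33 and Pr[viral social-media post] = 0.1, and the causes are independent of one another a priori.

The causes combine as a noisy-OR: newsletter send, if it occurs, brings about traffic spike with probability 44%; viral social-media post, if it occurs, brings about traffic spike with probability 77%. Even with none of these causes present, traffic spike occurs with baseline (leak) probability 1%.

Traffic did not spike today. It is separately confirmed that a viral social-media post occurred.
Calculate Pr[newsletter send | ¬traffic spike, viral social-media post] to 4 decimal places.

Under noisy-OR, P(traffic spike | causes) = 1 − (1−0.01)·∏(1−qᵢ) over the active causes.
For the numerator, keep only newsletter send=true terms: 0.127512*0.33 = 0.042079
Normalizer over all consistent configurations: 0.2277*0.67 + 0.127512*0.33 = 0.194638
P(newsletter send | ¬traffic spike, viral social-media post) = 0.042079/0.194638 ≈ 0.2162

Pr[newsletter send | ¬traffic spike, viral social-media post] ≈ 0.2162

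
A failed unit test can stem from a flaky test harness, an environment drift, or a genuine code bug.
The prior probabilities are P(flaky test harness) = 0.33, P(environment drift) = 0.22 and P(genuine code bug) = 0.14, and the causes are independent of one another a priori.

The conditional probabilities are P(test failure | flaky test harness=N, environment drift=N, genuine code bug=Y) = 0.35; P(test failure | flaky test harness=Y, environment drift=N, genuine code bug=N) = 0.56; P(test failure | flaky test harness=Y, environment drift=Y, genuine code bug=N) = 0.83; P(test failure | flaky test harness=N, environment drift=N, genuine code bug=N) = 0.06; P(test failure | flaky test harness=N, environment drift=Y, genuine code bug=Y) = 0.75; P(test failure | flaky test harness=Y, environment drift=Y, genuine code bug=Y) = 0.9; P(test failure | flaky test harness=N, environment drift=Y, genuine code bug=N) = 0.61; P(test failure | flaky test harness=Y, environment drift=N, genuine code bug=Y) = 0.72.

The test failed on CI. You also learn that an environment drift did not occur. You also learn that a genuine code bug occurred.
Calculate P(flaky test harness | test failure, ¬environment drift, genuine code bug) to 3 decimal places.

P(flaky test harness | test failure, ¬environment drift, genuine code bug) ≈ 0.503

By total probability over both values of flaky test harness:
  P(test failure | ¬environment drift, genuine code bug) = 0.35·0.67 + 0.72·0.33
        = 0.234500 + 0.237600 = 0.472100
The terms with flaky test harness present sum to 0.237600, so
  P(flaky test harness | test failure, ¬environment drift, genuine code bug) = 0.237600 / 0.472100 ≈ 0.503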